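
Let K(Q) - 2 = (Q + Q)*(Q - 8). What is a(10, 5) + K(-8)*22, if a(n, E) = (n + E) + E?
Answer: 5696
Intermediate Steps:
a(n, E) = n + 2*E (a(n, E) = (E + n) + E = n + 2*E)
K(Q) = 2 + 2*Q*(-8 + Q) (K(Q) = 2 + (Q + Q)*(Q - 8) = 2 + (2*Q)*(-8 + Q) = 2 + 2*Q*(-8 + Q))
a(10, 5) + K(-8)*22 = (10 + 2*5) + (2 - 16*(-8) + 2*(-8)**2)*22 = (10 + 10) + (2 + 128 + 2*64)*22 = 20 + (2 + 128 + 128)*22 = 20 + 258*22 = 20 + 5676 = 5696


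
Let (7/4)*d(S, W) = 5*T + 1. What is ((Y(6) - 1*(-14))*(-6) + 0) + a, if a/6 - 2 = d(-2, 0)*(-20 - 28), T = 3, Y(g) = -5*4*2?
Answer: -17256/7 ≈ -2465.1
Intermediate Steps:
Y(g) = -40 (Y(g) = -20*2 = -40)
d(S, W) = 64/7 (d(S, W) = 4*(5*3 + 1)/7 = 4*(15 + 1)/7 = (4/7)*16 = 64/7)
a = -18348/7 (a = 12 + 6*(64*(-20 - 28)/7) = 12 + 6*((64/7)*(-48)) = 12 + 6*(-3072/7) = 12 - 18432/7 = -18348/7 ≈ -2621.1)
((Y(6) - 1*(-14))*(-6) + 0) + a = ((-40 - 1*(-14))*(-6) + 0) - 18348/7 = ((-40 + 14)*(-6) + 0) - 18348/7 = (-26*(-6) + 0) - 18348/7 = (156 + 0) - 18348/7 = 156 - 18348/7 = -17256/7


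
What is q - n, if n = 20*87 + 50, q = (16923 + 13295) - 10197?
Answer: 18231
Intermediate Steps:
q = 20021 (q = 30218 - 10197 = 20021)
n = 1790 (n = 1740 + 50 = 1790)
q - n = 20021 - 1*1790 = 20021 - 1790 = 18231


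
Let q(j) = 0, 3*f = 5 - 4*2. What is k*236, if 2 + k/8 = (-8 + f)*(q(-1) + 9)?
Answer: -156704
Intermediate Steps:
f = -1 (f = (5 - 4*2)/3 = (5 - 8)/3 = (1/3)*(-3) = -1)
k = -664 (k = -16 + 8*((-8 - 1)*(0 + 9)) = -16 + 8*(-9*9) = -16 + 8*(-81) = -16 - 648 = -664)
k*236 = -664*236 = -156704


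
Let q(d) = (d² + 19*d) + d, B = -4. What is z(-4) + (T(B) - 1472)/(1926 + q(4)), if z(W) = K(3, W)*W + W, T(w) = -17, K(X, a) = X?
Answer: -33841/2022 ≈ -16.736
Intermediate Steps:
q(d) = d² + 20*d
z(W) = 4*W (z(W) = 3*W + W = 4*W)
z(-4) + (T(B) - 1472)/(1926 + q(4)) = 4*(-4) + (-17 - 1472)/(1926 + 4*(20 + 4)) = -16 - 1489/(1926 + 4*24) = -16 - 1489/(1926 + 96) = -16 - 1489/2022 = -33841/2022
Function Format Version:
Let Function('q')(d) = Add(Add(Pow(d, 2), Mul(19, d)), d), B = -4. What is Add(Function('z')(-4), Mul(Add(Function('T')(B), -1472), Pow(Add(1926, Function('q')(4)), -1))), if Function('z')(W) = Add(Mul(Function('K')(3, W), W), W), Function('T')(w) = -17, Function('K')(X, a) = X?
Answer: Rational(-33841, 2022) ≈ -16.736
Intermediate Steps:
Function('q')(d) = Add(Pow(d, 2), Mul(20, d))
Function('z')(W) = Mul(4, W) (Function('z')(W) = Add(Mul(3, W), W) = Mul(4, W))
Add(Function('z')(-4), Mul(Add(Function('T')(B), -1472), Pow(Add(1926, Function('q')(4)), -1))) = Add(Mul(4, -4), Mul(Add(-17, -1472), Pow(Add(1926, Mul(4, Add(20, 4))), -1))) = Add(-16, Mul(-1489, Pow(Add(1926, Mul(4, 24)), -1))) = Add(-16, Mul(-1489, Pow(Add(1926, 96), -1))) = Add(-16, Mul(-1489, Pow(2022, -1))) = Add(-16, Mul(-1489, Rational(1, 2022))) = Add(-16, Rational(-1489, 2022)) = Rational(-33841, 2022)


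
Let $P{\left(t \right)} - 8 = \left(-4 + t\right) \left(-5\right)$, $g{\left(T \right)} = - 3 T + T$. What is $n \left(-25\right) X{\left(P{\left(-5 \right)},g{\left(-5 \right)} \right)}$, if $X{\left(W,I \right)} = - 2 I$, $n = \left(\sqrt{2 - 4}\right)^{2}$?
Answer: $-1000$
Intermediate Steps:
$g{\left(T \right)} = - 2 T$
$n = -2$ ($n = \left(\sqrt{-2}\right)^{2} = \left(i \sqrt{2}\right)^{2} = -2$)
$P{\left(t \right)} = 28 - 5 t$ ($P{\left(t \right)} = 8 + \left(-4 + t\right) \left(-5\right) = 8 - \left(-20 + 5 t\right) = 28 - 5 t$)
$n \left(-25\right) X{\left(P{\left(-5 \right)},g{\left(-5 \right)} \right)} = \left(-2\right) \left(-25\right) \left(- 2 \left(\left(-2\right) \left(-5\right)\right)\right) = 50 \left(\left(-2\right) 10\right) = 50 \left(-20\right) = -1000$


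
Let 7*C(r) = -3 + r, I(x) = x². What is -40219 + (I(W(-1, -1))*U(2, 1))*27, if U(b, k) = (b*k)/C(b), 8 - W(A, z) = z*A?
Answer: -58741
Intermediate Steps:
W(A, z) = 8 - A*z (W(A, z) = 8 - z*A = 8 - A*z)
C(r) = -3/7 + r/7 (C(r) = (-3 + r)/7 = -3/7 + r/7)
U(b, k) = b*k/(-3/7 + b/7) (U(b, k) = (b*k)/(-3/7 + b/7) = b*k/(-3/7 + b/7))
-40219 + (I(W(-1, -1))*U(2, 1))*27 = -40219 + ((8 - 1*(-1)*(-1))²*(7*2*1/(-3 + 2)))*27 = -40219 + ((8 - 1)²*(7*2*1/(-1)))*27 = -40219 + (7²*(7*2*1*(-1)))*27 = -40219 + (49*(-14))*27 = -40219 - 686*27 = -40219 - 18522 = -58741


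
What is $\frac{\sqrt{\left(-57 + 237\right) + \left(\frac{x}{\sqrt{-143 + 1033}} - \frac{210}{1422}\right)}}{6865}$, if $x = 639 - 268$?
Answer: $\frac{\sqrt{8001893212500 + 18546442110 \sqrt{890}}}{1448034450} \approx 0.0020199$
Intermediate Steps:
$x = 371$ ($x = 639 - 268 = 371$)
$\frac{\sqrt{\left(-57 + 237\right) + \left(\frac{x}{\sqrt{-143 + 1033}} - \frac{210}{1422}\right)}}{6865} = \frac{\sqrt{\left(-57 + 237\right) + \left(\frac{371}{\sqrt{-143 + 1033}} - \frac{210}{1422}\right)}}{6865} = \sqrt{180 + \left(\frac{371}{\sqrt{890}} - \frac{35}{237}\right)} \frac{1}{6865} = \sqrt{180 - \left(\frac{35}{237} - 371 \frac{\sqrt{890}}{890}\right)} \frac{1}{6865} = \sqrt{180 - \left(\frac{35}{237} - \frac{371 \sqrt{890}}{890}\right)} \frac{1}{6865} = \sqrt{\frac{42625}{237} + \frac{371 \sqrt{890}}{890}} \cdot \frac{1}{6865} = \frac{\sqrt{\frac{42625}{237} + \frac{371 \sqrt{890}}{890}}}{6865}$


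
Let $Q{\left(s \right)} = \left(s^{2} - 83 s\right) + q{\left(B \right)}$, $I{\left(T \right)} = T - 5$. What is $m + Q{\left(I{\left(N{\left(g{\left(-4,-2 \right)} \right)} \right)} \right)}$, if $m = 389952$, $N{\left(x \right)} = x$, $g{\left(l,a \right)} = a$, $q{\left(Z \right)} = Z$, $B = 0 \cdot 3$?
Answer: $390582$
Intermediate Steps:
$B = 0$
$I{\left(T \right)} = -5 + T$
$Q{\left(s \right)} = s^{2} - 83 s$ ($Q{\left(s \right)} = \left(s^{2} - 83 s\right) + 0 = s^{2} - 83 s$)
$m + Q{\left(I{\left(N{\left(g{\left(-4,-2 \right)} \right)} \right)} \right)} = 389952 + \left(-5 - 2\right) \left(-83 - 7\right) = 389952 - 7 \left(-83 - 7\right) = 389952 - -630 = 389952 + 630 = 390582$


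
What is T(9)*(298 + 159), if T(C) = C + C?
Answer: 8226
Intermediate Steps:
T(C) = 2*C
T(9)*(298 + 159) = (2*9)*(298 + 159) = 18*457 = 8226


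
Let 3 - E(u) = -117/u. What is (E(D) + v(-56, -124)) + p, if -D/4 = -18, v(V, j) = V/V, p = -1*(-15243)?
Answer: 121989/8 ≈ 15249.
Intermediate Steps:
p = 15243
v(V, j) = 1
D = 72 (D = -4*(-18) = 72)
E(u) = 3 + 117/u (E(u) = 3 - (-117)/u = 3 + 117/u)
(E(D) + v(-56, -124)) + p = ((3 + 117/72) + 1) + 15243 = ((3 + 117*(1/72)) + 1) + 15243 = ((3 + 13/8) + 1) + 15243 = (37/8 + 1) + 15243 = 45/8 + 15243 = 121989/8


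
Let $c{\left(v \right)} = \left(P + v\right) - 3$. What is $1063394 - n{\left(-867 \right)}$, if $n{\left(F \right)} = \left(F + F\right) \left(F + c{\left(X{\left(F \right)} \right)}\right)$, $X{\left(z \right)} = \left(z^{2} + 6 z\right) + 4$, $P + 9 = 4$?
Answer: $1293961538$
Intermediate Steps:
$P = -5$ ($P = -9 + 4 = -5$)
$X{\left(z \right)} = 4 + z^{2} + 6 z$
$c{\left(v \right)} = -8 + v$ ($c{\left(v \right)} = \left(-5 + v\right) - 3 = -8 + v$)
$n{\left(F \right)} = 2 F \left(-4 + F^{2} + 7 F\right)$ ($n{\left(F \right)} = \left(F + F\right) \left(F - \left(4 - F^{2} - 6 F\right)\right) = 2 F \left(F + \left(-4 + F^{2} + 6 F\right)\right) = 2 F \left(-4 + F^{2} + 7 F\right)$)
$1063394 - n{\left(-867 \right)} = 1063394 - 2 \left(-867\right) \left(-4 + \left(-867\right)^{2} + 7 \left(-867\right)\right) = 1063394 - 2 \left(-867\right) \left(-4 + 751689 - 6069\right) = 1063394 - 2 \left(-867\right) 745616 = 1063394 - -1292898144 = 1063394 + 1292898144 = 1293961538$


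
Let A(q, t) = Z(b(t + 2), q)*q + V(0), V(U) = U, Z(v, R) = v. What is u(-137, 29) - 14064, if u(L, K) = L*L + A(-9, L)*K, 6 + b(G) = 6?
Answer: 4705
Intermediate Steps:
b(G) = 0 (b(G) = -6 + 6 = 0)
A(q, t) = 0 (A(q, t) = 0*q + 0 = 0 + 0 = 0)
u(L, K) = L² (u(L, K) = L*L + 0*K = L² + 0 = L²)
u(-137, 29) - 14064 = (-137)² - 14064 = 18769 - 14064 = 4705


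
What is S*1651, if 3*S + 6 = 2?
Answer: -6604/3 ≈ -2201.3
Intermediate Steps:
S = -4/3 (S = -2 + (⅓)*2 = -2 + ⅔ = -4/3 ≈ -1.3333)
S*1651 = -4/3*1651 = -6604/3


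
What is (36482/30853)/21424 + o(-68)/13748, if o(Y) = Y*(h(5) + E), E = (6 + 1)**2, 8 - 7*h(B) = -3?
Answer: -1988494107829/7951435406824 ≈ -0.25008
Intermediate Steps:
h(B) = 11/7 (h(B) = 8/7 - 1/7*(-3) = 8/7 + 3/7 = 11/7)
E = 49 (E = 7**2 = 49)
o(Y) = 354*Y/7 (o(Y) = Y*(11/7 + 49) = Y*(354/7) = 354*Y/7)
(36482/30853)/21424 + o(-68)/13748 = (36482/30853)/21424 + ((354/7)*(-68))/13748 = (36482*(1/30853))*(1/21424) - 24072/7*1/13748 = (36482/30853)*(1/21424) - 6018/24059 = 18241/330497336 - 6018/24059 = -1988494107829/7951435406824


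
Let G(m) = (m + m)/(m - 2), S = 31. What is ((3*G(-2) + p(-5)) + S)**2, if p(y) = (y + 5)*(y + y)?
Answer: 1156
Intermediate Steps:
G(m) = 2*m/(-2 + m) (G(m) = (2*m)/(-2 + m) = 2*m/(-2 + m))
p(y) = 2*y*(5 + y) (p(y) = (5 + y)*(2*y) = 2*y*(5 + y))
((3*G(-2) + p(-5)) + S)**2 = ((3*(2*(-2)/(-2 - 2)) + 2*(-5)*(5 - 5)) + 31)**2 = ((3*(2*(-2)/(-4)) + 2*(-5)*0) + 31)**2 = ((3*(2*(-2)*(-1/4)) + 0) + 31)**2 = ((3*1 + 0) + 31)**2 = ((3 + 0) + 31)**2 = (3 + 31)**2 = 34**2 = 1156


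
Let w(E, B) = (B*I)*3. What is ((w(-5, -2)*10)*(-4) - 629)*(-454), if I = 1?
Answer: 176606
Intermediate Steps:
w(E, B) = 3*B (w(E, B) = (B*1)*3 = B*3 = 3*B)
((w(-5, -2)*10)*(-4) - 629)*(-454) = (((3*(-2))*10)*(-4) - 629)*(-454) = (-6*10*(-4) - 629)*(-454) = (-60*(-4) - 629)*(-454) = (240 - 629)*(-454) = -389*(-454) = 176606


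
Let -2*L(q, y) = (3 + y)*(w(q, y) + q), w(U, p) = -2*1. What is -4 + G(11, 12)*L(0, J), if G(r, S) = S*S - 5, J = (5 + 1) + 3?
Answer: 1664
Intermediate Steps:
J = 9 (J = 6 + 3 = 9)
G(r, S) = -5 + S² (G(r, S) = S² - 5 = -5 + S²)
w(U, p) = -2
L(q, y) = -(-2 + q)*(3 + y)/2 (L(q, y) = -(3 + y)*(-2 + q)/2 = -(-2 + q)*(3 + y)/2)
-4 + G(11, 12)*L(0, J) = -4 + (-5 + 12²)*(3 + 9 - 3/2*0 - ½*0*9) = -4 + (-5 + 144)*(3 + 9 + 0 + 0) = -4 + 139*12 = -4 + 1668 = 1664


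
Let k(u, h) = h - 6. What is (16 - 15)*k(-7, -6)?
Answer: -12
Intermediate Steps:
k(u, h) = -6 + h
(16 - 15)*k(-7, -6) = (16 - 15)*(-6 - 6) = 1*(-12) = -12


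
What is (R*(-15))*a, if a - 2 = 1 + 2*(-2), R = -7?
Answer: -105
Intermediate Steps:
a = -1 (a = 2 + (1 + 2*(-2)) = 2 + (1 - 4) = 2 - 3 = -1)
(R*(-15))*a = -7*(-15)*(-1) = 105*(-1) = -105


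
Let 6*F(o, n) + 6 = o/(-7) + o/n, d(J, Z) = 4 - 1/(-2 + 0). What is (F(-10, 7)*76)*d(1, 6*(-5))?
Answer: -342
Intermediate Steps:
d(J, Z) = 9/2 (d(J, Z) = 4 - 1/(-2) = 4 - 1*(-½) = 4 + ½ = 9/2)
F(o, n) = -1 - o/42 + o/(6*n) (F(o, n) = -1 + (o/(-7) + o/n)/6 = -1 + (o*(-⅐) + o/n)/6 = -1 + (-o/7 + o/n)/6 = -1 + (-o/42 + o/(6*n)) = -1 - o/42 + o/(6*n))
(F(-10, 7)*76)*d(1, 6*(-5)) = ((-1 - 1/42*(-10) + (⅙)*(-10)/7)*76)*(9/2) = ((-1 + 5/21 + (⅙)*(-10)*(⅐))*76)*(9/2) = ((-1 + 5/21 - 5/21)*76)*(9/2) = -1*76*(9/2) = -76*9/2 = -342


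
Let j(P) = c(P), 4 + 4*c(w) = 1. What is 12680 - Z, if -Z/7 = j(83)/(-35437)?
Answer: 1797364661/141748 ≈ 12680.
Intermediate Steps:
c(w) = -3/4 (c(w) = -1 + (1/4)*1 = -1 + 1/4 = -3/4)
j(P) = -3/4
Z = -21/141748 (Z = -(-21)/(4*(-35437)) = -(-21)*(-1)/(4*35437) = -7*3/141748 = -21/141748 ≈ -0.00014815)
12680 - Z = 12680 - 1*(-21/141748) = 12680 + 21/141748 = 1797364661/141748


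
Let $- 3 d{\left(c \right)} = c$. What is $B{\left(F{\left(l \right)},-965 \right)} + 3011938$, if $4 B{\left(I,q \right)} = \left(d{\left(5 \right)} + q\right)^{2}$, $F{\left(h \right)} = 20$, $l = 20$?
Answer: $\frac{29209942}{9} \approx 3.2455 \cdot 10^{6}$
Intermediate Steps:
$d{\left(c \right)} = - \frac{c}{3}$
$B{\left(I,q \right)} = \frac{\left(- \frac{5}{3} + q\right)^{2}}{4}$ ($B{\left(I,q \right)} = \frac{\left(\left(- \frac{1}{3}\right) 5 + q\right)^{2}}{4} = \frac{\left(- \frac{5}{3} + q\right)^{2}}{4}$)
$B{\left(F{\left(l \right)},-965 \right)} + 3011938 = \frac{\left(-5 + 3 \left(-965\right)\right)^{2}}{36} + 3011938 = \frac{\left(-5 - 2895\right)^{2}}{36} + 3011938 = \frac{\left(-2900\right)^{2}}{36} + 3011938 = \frac{1}{36} \cdot 8410000 + 3011938 = \frac{2102500}{9} + 3011938 = \frac{29209942}{9}$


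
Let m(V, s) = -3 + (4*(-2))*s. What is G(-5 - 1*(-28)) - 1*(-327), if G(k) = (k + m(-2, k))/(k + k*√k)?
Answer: 82813/253 - 82*√23/253 ≈ 325.77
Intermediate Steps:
m(V, s) = -3 - 8*s
G(k) = (-3 - 7*k)/(k + k^(3/2)) (G(k) = (k + (-3 - 8*k))/(k + k*√k) = (-3 - 7*k)/(k + k^(3/2)))
G(-5 - 1*(-28)) - 1*(-327) = (-3 - 7*(-5 - 1*(-28)))/((-5 - 1*(-28)) + (-5 - 1*(-28))^(3/2)) - 1*(-327) = (-3 - 7*(-5 + 28))/((-5 + 28) + (-5 + 28)^(3/2)) + 327 = (-3 - 7*23)/(23 + 23^(3/2)) + 327 = (-3 - 161)/(23 + 23*√23) + 327 = -164/(23 + 23*√23) + 327 = 327 - 164/(23 + 23*√23)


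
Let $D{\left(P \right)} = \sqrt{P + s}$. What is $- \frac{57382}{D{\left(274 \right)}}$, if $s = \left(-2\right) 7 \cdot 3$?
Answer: $- \frac{28691 \sqrt{58}}{58} \approx -3767.3$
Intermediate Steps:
$s = -42$ ($s = \left(-14\right) 3 = -42$)
$D{\left(P \right)} = \sqrt{-42 + P}$ ($D{\left(P \right)} = \sqrt{P - 42} = \sqrt{-42 + P}$)
$- \frac{57382}{D{\left(274 \right)}} = - \frac{57382}{\sqrt{-42 + 274}} = - \frac{57382}{\sqrt{232}} = - \frac{57382}{2 \sqrt{58}} = - 57382 \frac{\sqrt{58}}{116} = - \frac{28691 \sqrt{58}}{58}$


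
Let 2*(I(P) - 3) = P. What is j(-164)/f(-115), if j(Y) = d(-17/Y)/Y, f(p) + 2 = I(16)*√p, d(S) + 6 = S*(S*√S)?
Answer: -3/570679 + 289*√697/2517233110976 - 33*I*√115/1141358 + 3179*I*√80155/5034466221952 ≈ -5.2539e-6 - 0.00030988*I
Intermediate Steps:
I(P) = 3 + P/2
d(S) = -6 + S^(5/2) (d(S) = -6 + S*(S*√S) = -6 + S*S^(3/2) = -6 + S^(5/2))
f(p) = -2 + 11*√p (f(p) = -2 + (3 + (½)*16)*√p = -2 + (3 + 8)*√p = -2 + 11*√p)
j(Y) = (-6 + 289*√17*(-1/Y)^(5/2))/Y (j(Y) = (-6 + (-17/Y)^(5/2))/Y = (-6 + 289*√17*(-1/Y)^(5/2))/Y)
j(-164)/f(-115) = ((-6 + 289*√17*(-1/(-164))^(5/2))/(-164))/(-2 + 11*√(-115)) = (-(-6 + 289*√17*(-1*(-1/164))^(5/2))/164)/(-2 + 11*(I*√115)) = (-(-6 + 289*√17*(1/164)^(5/2))/164)/(-2 + 11*I*√115) = (-(-6 + 289*√17*(√41/2205472))/164)/(-2 + 11*I*√115) = (-(-6 + 289*√697/2205472)/164)/(-2 + 11*I*√115) = (3/82 - 289*√697/361697408)/(-2 + 11*I*√115)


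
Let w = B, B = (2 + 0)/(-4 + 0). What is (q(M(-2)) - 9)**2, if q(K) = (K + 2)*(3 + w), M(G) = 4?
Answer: 36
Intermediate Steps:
B = -1/2 (B = 2/(-4) = 2*(-1/4) = -1/2 ≈ -0.50000)
w = -1/2 ≈ -0.50000
q(K) = 5 + 5*K/2 (q(K) = (K + 2)*(3 - 1/2) = (2 + K)*(5/2) = 5 + 5*K/2)
(q(M(-2)) - 9)**2 = ((5 + (5/2)*4) - 9)**2 = ((5 + 10) - 9)**2 = (15 - 9)**2 = 6**2 = 36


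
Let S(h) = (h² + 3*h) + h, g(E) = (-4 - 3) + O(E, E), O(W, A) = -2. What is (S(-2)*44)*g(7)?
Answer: 1584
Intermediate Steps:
g(E) = -9 (g(E) = (-4 - 3) - 2 = -7 - 2 = -9)
S(h) = h² + 4*h
(S(-2)*44)*g(7) = (-2*(4 - 2)*44)*(-9) = (-2*2*44)*(-9) = -4*44*(-9) = -176*(-9) = 1584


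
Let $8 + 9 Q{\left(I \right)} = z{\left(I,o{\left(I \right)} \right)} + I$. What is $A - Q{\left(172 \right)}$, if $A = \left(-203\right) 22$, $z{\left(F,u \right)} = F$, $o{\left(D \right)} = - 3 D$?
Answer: $- \frac{13510}{3} \approx -4503.3$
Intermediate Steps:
$Q{\left(I \right)} = - \frac{8}{9} + \frac{2 I}{9}$ ($Q{\left(I \right)} = - \frac{8}{9} + \frac{I + I}{9} = - \frac{8}{9} + \frac{2 I}{9}$)
$A = -4466$
$A - Q{\left(172 \right)} = -4466 - \left(- \frac{8}{9} + \frac{2}{9} \cdot 172\right) = -4466 - \left(- \frac{8}{9} + \frac{344}{9}\right) = -4466 - \frac{112}{3} = - \frac{13510}{3}$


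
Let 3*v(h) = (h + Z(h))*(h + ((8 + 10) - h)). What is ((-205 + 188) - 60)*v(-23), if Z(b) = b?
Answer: 21252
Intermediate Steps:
v(h) = 12*h (v(h) = ((h + h)*(h + ((8 + 10) - h)))/3 = ((2*h)*(h + (18 - h)))/3 = ((2*h)*18)/3 = (36*h)/3 = 12*h)
((-205 + 188) - 60)*v(-23) = ((-205 + 188) - 60)*(12*(-23)) = (-17 - 60)*(-276) = -77*(-276) = 21252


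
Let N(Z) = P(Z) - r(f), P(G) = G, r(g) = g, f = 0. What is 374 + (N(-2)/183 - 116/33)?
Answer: 248588/671 ≈ 370.47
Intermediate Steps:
N(Z) = Z (N(Z) = Z - 1*0 = Z + 0 = Z)
374 + (N(-2)/183 - 116/33) = 374 + (-2/183 - 116/33) = 374 - 2366/671 = 248588/671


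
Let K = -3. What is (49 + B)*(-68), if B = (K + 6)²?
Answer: -3944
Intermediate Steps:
B = 9 (B = (-3 + 6)² = 3² = 9)
(49 + B)*(-68) = (49 + 9)*(-68) = 58*(-68) = -3944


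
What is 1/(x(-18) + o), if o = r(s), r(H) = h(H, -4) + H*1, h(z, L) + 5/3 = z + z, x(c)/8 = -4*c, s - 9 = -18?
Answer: 3/1642 ≈ 0.0018270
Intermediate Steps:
s = -9 (s = 9 - 18 = -9)
x(c) = -32*c (x(c) = 8*(-4*c) = -32*c)
h(z, L) = -5/3 + 2*z (h(z, L) = -5/3 + (z + z) = -5/3 + 2*z)
r(H) = -5/3 + 3*H (r(H) = (-5/3 + 2*H) + H*1 = (-5/3 + 2*H) + H = -5/3 + 3*H)
o = -86/3 (o = -5/3 + 3*(-9) = -5/3 - 27 = -86/3 ≈ -28.667)
1/(x(-18) + o) = 1/(-32*(-18) - 86/3) = 1/(576 - 86/3) = 1/(1642/3) = 3/1642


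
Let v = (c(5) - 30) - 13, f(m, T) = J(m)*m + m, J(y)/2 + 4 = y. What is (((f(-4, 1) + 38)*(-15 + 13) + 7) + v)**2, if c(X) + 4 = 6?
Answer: 52900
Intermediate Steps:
c(X) = 2 (c(X) = -4 + 6 = 2)
J(y) = -8 + 2*y
f(m, T) = m + m*(-8 + 2*m) (f(m, T) = (-8 + 2*m)*m + m = m*(-8 + 2*m) + m = m + m*(-8 + 2*m))
v = -41 (v = (2 - 30) - 13 = -28 - 13 = -41)
(((f(-4, 1) + 38)*(-15 + 13) + 7) + v)**2 = (((-4*(-7 + 2*(-4)) + 38)*(-15 + 13) + 7) - 41)**2 = (((-4*(-7 - 8) + 38)*(-2) + 7) - 41)**2 = (((-4*(-15) + 38)*(-2) + 7) - 41)**2 = (((60 + 38)*(-2) + 7) - 41)**2 = ((98*(-2) + 7) - 41)**2 = ((-196 + 7) - 41)**2 = (-189 - 41)**2 = (-230)**2 = 52900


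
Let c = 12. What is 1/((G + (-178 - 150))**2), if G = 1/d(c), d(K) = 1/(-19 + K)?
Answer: 1/112225 ≈ 8.9107e-6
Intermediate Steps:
G = -7 (G = 1/(1/(-19 + 12)) = 1/(1/(-7)) = 1/(-1/7) = -7)
1/((G + (-178 - 150))**2) = 1/((-7 + (-178 - 150))**2) = 1/((-7 - 328)**2) = 1/((-335)**2) = 1/112225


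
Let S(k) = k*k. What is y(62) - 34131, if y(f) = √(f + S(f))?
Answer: -34131 + 3*√434 ≈ -34069.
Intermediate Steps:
S(k) = k²
y(f) = √(f + f²)
y(62) - 34131 = √(62*(1 + 62)) - 34131 = √(62*63) - 34131 = √3906 - 34131 = 3*√434 - 34131 = -34131 + 3*√434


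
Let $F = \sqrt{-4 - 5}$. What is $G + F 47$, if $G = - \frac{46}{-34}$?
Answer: $\frac{23}{17} + 141 i \approx 1.3529 + 141.0 i$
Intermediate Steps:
$G = \frac{23}{17}$ ($G = \left(-46\right) \left(- \frac{1}{34}\right) = \frac{23}{17} \approx 1.3529$)
$F = 3 i$ ($F = \sqrt{-9} = 3 i \approx 3.0 i$)
$G + F 47 = \frac{23}{17} + 3 i 47 = \frac{23}{17} + 141 i$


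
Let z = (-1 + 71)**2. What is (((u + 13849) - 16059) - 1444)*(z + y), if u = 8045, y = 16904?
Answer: 95741364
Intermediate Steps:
z = 4900 (z = 70**2 = 4900)
(((u + 13849) - 16059) - 1444)*(z + y) = (((8045 + 13849) - 16059) - 1444)*(4900 + 16904) = ((21894 - 16059) - 1444)*21804 = (5835 - 1444)*21804 = 4391*21804 = 95741364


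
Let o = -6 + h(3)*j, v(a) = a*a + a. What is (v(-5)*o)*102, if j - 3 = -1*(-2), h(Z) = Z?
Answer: 18360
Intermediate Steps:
j = 5 (j = 3 - 1*(-2) = 3 + 2 = 5)
v(a) = a + a² (v(a) = a² + a = a + a²)
o = 9 (o = -6 + 3*5 = -6 + 15 = 9)
(v(-5)*o)*102 = (-5*(1 - 5)*9)*102 = (-5*(-4)*9)*102 = (20*9)*102 = 180*102 = 18360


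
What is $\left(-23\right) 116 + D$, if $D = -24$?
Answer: $-2692$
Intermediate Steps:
$\left(-23\right) 116 + D = \left(-23\right) 116 - 24 = -2668 - 24 = -2692$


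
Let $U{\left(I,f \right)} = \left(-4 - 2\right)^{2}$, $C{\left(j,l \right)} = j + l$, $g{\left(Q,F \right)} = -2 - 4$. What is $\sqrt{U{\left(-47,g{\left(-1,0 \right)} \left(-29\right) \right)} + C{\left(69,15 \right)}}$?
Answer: $2 \sqrt{30} \approx 10.954$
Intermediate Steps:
$g{\left(Q,F \right)} = -6$ ($g{\left(Q,F \right)} = -2 - 4 = -6$)
$U{\left(I,f \right)} = 36$ ($U{\left(I,f \right)} = \left(-6\right)^{2} = 36$)
$\sqrt{U{\left(-47,g{\left(-1,0 \right)} \left(-29\right) \right)} + C{\left(69,15 \right)}} = \sqrt{36 + \left(69 + 15\right)} = \sqrt{36 + 84} = \sqrt{120} = 2 \sqrt{30}$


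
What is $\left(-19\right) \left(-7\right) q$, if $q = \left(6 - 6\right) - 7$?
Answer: $-931$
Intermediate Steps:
$q = -7$ ($q = 0 - 7 = -7$)
$\left(-19\right) \left(-7\right) q = \left(-19\right) \left(-7\right) \left(-7\right) = 133 \left(-7\right) = -931$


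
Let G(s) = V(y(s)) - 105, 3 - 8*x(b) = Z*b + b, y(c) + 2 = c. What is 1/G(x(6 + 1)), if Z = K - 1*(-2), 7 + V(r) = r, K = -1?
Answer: -8/923 ≈ -0.0086674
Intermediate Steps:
y(c) = -2 + c
V(r) = -7 + r
Z = 1 (Z = -1 - 1*(-2) = -1 + 2 = 1)
x(b) = 3/8 - b/4 (x(b) = 3/8 - (1*b + b)/8 = 3/8 - (b + b)/8 = 3/8 - b/4)
G(s) = -114 + s (G(s) = (-7 + (-2 + s)) - 105 = (-9 + s) - 105 = -114 + s)
1/G(x(6 + 1)) = 1/(-114 + (3/8 - (6 + 1)/4)) = 1/(-114 + (3/8 - 1/4*7)) = 1/(-114 + (3/8 - 7/4)) = 1/(-114 - 11/8) = 1/(-923/8) = -8/923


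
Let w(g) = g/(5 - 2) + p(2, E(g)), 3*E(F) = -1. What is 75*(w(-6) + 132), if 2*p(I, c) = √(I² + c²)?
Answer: 9750 + 25*√37/2 ≈ 9826.0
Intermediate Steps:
E(F) = -⅓ (E(F) = (⅓)*(-1) = -⅓)
p(I, c) = √(I² + c²)/2
w(g) = g/3 + √37/6 (w(g) = g/(5 - 2) + √(2² + (-⅓)²)/2 = g/3 + √(4 + ⅑)/2 = g*(⅓) + √(37/9)/2 = g/3 + (√37/3)/2 = g/3 + √37/6)
75*(w(-6) + 132) = 75*(((⅓)*(-6) + √37/6) + 132) = 75*((-2 + √37/6) + 132) = 75*(130 + √37/6) = 9750 + 25*√37/2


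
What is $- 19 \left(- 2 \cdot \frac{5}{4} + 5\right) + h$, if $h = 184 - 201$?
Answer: $- \frac{129}{2} \approx -64.5$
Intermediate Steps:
$h = -17$
$- 19 \left(- 2 \cdot \frac{5}{4} + 5\right) + h = - 19 \left(- 2 \cdot \frac{5}{4} + 5\right) - 17 = - 19 \left(- 2 \cdot 5 \cdot \frac{1}{4} + 5\right) - 17 = - 19 \left(\left(-2\right) \frac{5}{4} + 5\right) - 17 = - 19 \left(- \frac{5}{2} + 5\right) - 17 = \left(-19\right) \frac{5}{2} - 17 = - \frac{95}{2} - 17 = - \frac{129}{2}$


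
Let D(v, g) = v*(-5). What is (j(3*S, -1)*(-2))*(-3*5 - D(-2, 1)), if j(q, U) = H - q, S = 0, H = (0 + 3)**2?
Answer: 450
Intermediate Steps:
H = 9 (H = 3**2 = 9)
D(v, g) = -5*v
j(q, U) = 9 - q
(j(3*S, -1)*(-2))*(-3*5 - D(-2, 1)) = ((9 - 3*0)*(-2))*(-3*5 - (-5)*(-2)) = ((9 - 1*0)*(-2))*(-15 - 1*10) = ((9 + 0)*(-2))*(-15 - 10) = (9*(-2))*(-25) = -18*(-25) = 450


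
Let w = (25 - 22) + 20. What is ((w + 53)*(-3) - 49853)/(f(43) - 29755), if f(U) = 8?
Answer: 50081/29747 ≈ 1.6836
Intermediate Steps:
w = 23 (w = 3 + 20 = 23)
((w + 53)*(-3) - 49853)/(f(43) - 29755) = ((23 + 53)*(-3) - 49853)/(8 - 29755) = (76*(-3) - 49853)/(-29747) = (-228 - 49853)*(-1/29747) = -50081*(-1/29747) = 50081/29747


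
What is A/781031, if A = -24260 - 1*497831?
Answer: -522091/781031 ≈ -0.66846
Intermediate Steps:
A = -522091 (A = -24260 - 497831 = -522091)
A/781031 = -522091/781031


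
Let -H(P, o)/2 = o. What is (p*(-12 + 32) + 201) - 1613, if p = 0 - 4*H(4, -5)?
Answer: -2212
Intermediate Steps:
H(P, o) = -2*o
p = -40 (p = 0 - (-8)*(-5) = 0 - 4*10 = 0 - 40 = -40)
(p*(-12 + 32) + 201) - 1613 = (-40*(-12 + 32) + 201) - 1613 = (-40*20 + 201) - 1613 = (-800 + 201) - 1613 = -599 - 1613 = -2212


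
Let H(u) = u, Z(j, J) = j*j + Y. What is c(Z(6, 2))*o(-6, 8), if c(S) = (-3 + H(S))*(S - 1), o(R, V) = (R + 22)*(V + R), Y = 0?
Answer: 36960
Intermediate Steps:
Z(j, J) = j² (Z(j, J) = j*j + 0 = j² + 0 = j²)
o(R, V) = (22 + R)*(R + V)
c(S) = (-1 + S)*(-3 + S) (c(S) = (-3 + S)*(S - 1) = (-3 + S)*(-1 + S) = (-1 + S)*(-3 + S))
c(Z(6, 2))*o(-6, 8) = (3 + (6²)² - 4*6²)*((-6)² + 22*(-6) + 22*8 - 6*8) = (3 + 36² - 4*36)*(36 - 132 + 176 - 48) = (3 + 1296 - 144)*32 = 1155*32 = 36960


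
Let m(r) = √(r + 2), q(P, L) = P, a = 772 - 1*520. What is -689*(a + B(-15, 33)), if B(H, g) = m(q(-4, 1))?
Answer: -173628 - 689*I*√2 ≈ -1.7363e+5 - 974.39*I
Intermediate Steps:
a = 252 (a = 772 - 520 = 252)
m(r) = √(2 + r)
B(H, g) = I*√2 (B(H, g) = √(2 - 4) = √(-2) = I*√2)
-689*(a + B(-15, 33)) = -689*(252 + I*√2) = -173628 - 689*I*√2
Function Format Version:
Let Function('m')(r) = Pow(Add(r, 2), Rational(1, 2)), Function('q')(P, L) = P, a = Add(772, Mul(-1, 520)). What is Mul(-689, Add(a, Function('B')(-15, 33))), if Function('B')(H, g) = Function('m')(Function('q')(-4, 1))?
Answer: Add(-173628, Mul(-689, I, Pow(2, Rational(1, 2)))) ≈ Add(-1.7363e+5, Mul(-974.39, I))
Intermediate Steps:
a = 252 (a = Add(772, -520) = 252)
Function('m')(r) = Pow(Add(2, r), Rational(1, 2))
Function('B')(H, g) = Mul(I, Pow(2, Rational(1, 2))) (Function('B')(H, g) = Pow(Add(2, -4), Rational(1, 2)) = Pow(-2, Rational(1, 2)) = Mul(I, Pow(2, Rational(1, 2))))
Mul(-689, Add(a, Function('B')(-15, 33))) = Mul(-689, Add(252, Mul(I, Pow(2, Rational(1, 2))))) = Add(-173628, Mul(-689, I, Pow(2, Rational(1, 2))))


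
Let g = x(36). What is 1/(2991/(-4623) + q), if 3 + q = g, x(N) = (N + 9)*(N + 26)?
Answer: 1541/4293770 ≈ 0.00035889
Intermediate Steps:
x(N) = (9 + N)*(26 + N)
g = 2790 (g = 234 + 36² + 35*36 = 234 + 1296 + 1260 = 2790)
q = 2787 (q = -3 + 2790 = 2787)
1/(2991/(-4623) + q) = 1/(2991/(-4623) + 2787) = 1/(2991*(-1/4623) + 2787) = 1/(-997/1541 + 2787) = 1/(4293770/1541) = 1541/4293770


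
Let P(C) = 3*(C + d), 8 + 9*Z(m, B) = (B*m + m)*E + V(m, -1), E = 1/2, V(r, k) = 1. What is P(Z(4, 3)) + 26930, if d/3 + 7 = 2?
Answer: 80656/3 ≈ 26885.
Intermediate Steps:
d = -15 (d = -21 + 3*2 = -21 + 6 = -15)
E = ½ ≈ 0.50000
Z(m, B) = -7/9 + m/18 + B*m/18 (Z(m, B) = -8/9 + ((B*m + m)*(½) + 1)/9 = -8/9 + ((m + B*m)*(½) + 1)/9 = -8/9 + ((m/2 + B*m/2) + 1)/9 = -8/9 + (1 + m/2 + B*m/2)/9 = -8/9 + (⅑ + m/18 + B*m/18) = -7/9 + m/18 + B*m/18)
P(C) = -45 + 3*C (P(C) = 3*(C - 15) = 3*(-15 + C) = -45 + 3*C)
P(Z(4, 3)) + 26930 = (-45 + 3*(-7/9 + (1/18)*4 + (1/18)*3*4)) + 26930 = (-45 + 3*(-7/9 + 2/9 + ⅔)) + 26930 = (-45 + 3*(⅑)) + 26930 = (-45 + ⅓) + 26930 = -134/3 + 26930 = 80656/3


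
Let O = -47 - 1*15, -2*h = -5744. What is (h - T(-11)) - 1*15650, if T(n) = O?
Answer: -12716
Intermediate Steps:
h = 2872 (h = -½*(-5744) = 2872)
O = -62 (O = -47 - 15 = -62)
T(n) = -62
(h - T(-11)) - 1*15650 = (2872 - 1*(-62)) - 1*15650 = (2872 + 62) - 15650 = 2934 - 15650 = -12716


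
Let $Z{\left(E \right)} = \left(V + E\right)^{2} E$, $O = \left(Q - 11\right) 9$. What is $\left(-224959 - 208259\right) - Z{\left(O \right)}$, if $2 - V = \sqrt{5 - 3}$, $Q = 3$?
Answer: $-80274 + 10080 \sqrt{2} \approx -66019.0$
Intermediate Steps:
$V = 2 - \sqrt{2}$ ($V = 2 - \sqrt{5 - 3} = 2 - \sqrt{2} \approx 0.58579$)
$O = -72$ ($O = \left(3 - 11\right) 9 = \left(-8\right) 9 = -72$)
$Z{\left(E \right)} = E \left(2 + E - \sqrt{2}\right)^{2}$ ($Z{\left(E \right)} = \left(\left(2 - \sqrt{2}\right) + E\right)^{2} E = \left(2 + E - \sqrt{2}\right)^{2} E = E \left(2 + E - \sqrt{2}\right)^{2}$)
$\left(-224959 - 208259\right) - Z{\left(O \right)} = \left(-224959 - 208259\right) - - 72 \left(2 - 72 - \sqrt{2}\right)^{2} = \left(-224959 - 208259\right) - - 72 \left(-70 - \sqrt{2}\right)^{2} = -433218 + 72 \left(-70 - \sqrt{2}\right)^{2}$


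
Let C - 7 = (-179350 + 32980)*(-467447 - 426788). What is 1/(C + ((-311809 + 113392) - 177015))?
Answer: 1/130888801525 ≈ 7.6401e-12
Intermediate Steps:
C = 130889176957 (C = 7 + (-179350 + 32980)*(-467447 - 426788) = 7 - 146370*(-894235) = 7 + 130889176950 = 130889176957)
1/(C + ((-311809 + 113392) - 177015)) = 1/(130889176957 + ((-311809 + 113392) - 177015)) = 1/(130889176957 + (-198417 - 177015)) = 1/(130889176957 - 375432) = 1/130888801525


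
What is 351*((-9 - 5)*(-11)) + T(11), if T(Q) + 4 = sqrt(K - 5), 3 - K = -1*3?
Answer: 54051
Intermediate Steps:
K = 6 (K = 3 - (-1)*3 = 3 - 1*(-3) = 3 + 3 = 6)
T(Q) = -3 (T(Q) = -4 + sqrt(6 - 5) = -4 + sqrt(1) = -4 + 1 = -3)
351*((-9 - 5)*(-11)) + T(11) = 351*((-9 - 5)*(-11)) - 3 = 351*(-14*(-11)) - 3 = 351*154 - 3 = 54054 - 3 = 54051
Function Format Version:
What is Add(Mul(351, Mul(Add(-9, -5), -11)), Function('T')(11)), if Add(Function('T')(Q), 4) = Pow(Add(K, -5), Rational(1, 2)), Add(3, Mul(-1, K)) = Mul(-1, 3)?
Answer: 54051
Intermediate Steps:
K = 6 (K = Add(3, Mul(-1, Mul(-1, 3))) = Add(3, Mul(-1, -3)) = Add(3, 3) = 6)
Function('T')(Q) = -3 (Function('T')(Q) = Add(-4, Pow(Add(6, -5), Rational(1, 2))) = Add(-4, Pow(1, Rational(1, 2))) = Add(-4, 1) = -3)
Add(Mul(351, Mul(Add(-9, -5), -11)), Function('T')(11)) = Add(Mul(351, Mul(Add(-9, -5), -11)), -3) = Add(Mul(351, Mul(-14, -11)), -3) = Add(Mul(351, 154), -3) = Add(54054, -3) = 54051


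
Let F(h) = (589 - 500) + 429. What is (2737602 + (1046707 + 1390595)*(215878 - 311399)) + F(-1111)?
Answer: -232810786222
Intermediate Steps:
F(h) = 518 (F(h) = 89 + 429 = 518)
(2737602 + (1046707 + 1390595)*(215878 - 311399)) + F(-1111) = (2737602 + (1046707 + 1390595)*(215878 - 311399)) + 518 = (2737602 + 2437302*(-95521)) + 518 = (2737602 - 232813524342) + 518 = -232810786740 + 518 = -232810786222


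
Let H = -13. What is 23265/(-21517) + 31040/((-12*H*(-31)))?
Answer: -195099305/26014053 ≈ -7.4998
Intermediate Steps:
23265/(-21517) + 31040/((-12*H*(-31))) = 23265/(-21517) + 31040/((-12*(-13)*(-31))) = 23265*(-1/21517) + 31040/((156*(-31))) = -23265/21517 + 31040/(-4836) = -23265/21517 + 31040*(-1/4836) = -23265/21517 - 7760/1209 = -195099305/26014053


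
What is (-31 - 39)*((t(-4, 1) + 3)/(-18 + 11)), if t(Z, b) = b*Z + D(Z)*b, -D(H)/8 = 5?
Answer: -410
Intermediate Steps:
D(H) = -40 (D(H) = -8*5 = -40)
t(Z, b) = -40*b + Z*b (t(Z, b) = b*Z - 40*b = Z*b - 40*b = -40*b + Z*b)
(-31 - 39)*((t(-4, 1) + 3)/(-18 + 11)) = (-31 - 39)*((1*(-40 - 4) + 3)/(-18 + 11)) = -70*(1*(-44) + 3)/(-7) = -70*(-44 + 3)*(-1)/7 = -(-2870)*(-1)/7 = -70*41/7 = -410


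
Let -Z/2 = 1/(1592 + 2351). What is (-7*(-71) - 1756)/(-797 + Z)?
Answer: 4964237/3142573 ≈ 1.5797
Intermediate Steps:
Z = -2/3943 (Z = -2/(1592 + 2351) = -2/3943 ≈ -0.00050723)
(-7*(-71) - 1756)/(-797 + Z) = (-7*(-71) - 1756)/(-797 - 2/3943) = (497 - 1756)/(-3142573/3943) = -1259*(-3943/3142573) = 4964237/3142573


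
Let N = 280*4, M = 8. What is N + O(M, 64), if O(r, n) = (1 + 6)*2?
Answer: 1134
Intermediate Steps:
N = 1120
O(r, n) = 14 (O(r, n) = 7*2 = 14)
N + O(M, 64) = 1120 + 14 = 1134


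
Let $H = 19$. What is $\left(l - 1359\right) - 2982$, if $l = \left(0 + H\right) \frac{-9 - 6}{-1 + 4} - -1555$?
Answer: $-2881$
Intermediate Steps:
$l = 1460$ ($l = \left(0 + 19\right) \frac{-9 - 6}{-1 + 4} - -1555 = 19 \left(- \frac{15}{3}\right) + 1555 = 19 \left(\left(-15\right) \frac{1}{3}\right) + 1555 = 19 \left(-5\right) + 1555 = -95 + 1555 = 1460$)
$\left(l - 1359\right) - 2982 = \left(1460 - 1359\right) - 2982 = 101 - 2982 = -2881$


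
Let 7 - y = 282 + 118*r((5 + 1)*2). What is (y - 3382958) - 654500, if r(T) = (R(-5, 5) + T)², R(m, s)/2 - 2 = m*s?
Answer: -4174141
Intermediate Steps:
R(m, s) = 4 + 2*m*s (R(m, s) = 4 + 2*(m*s) = 4 + 2*m*s)
r(T) = (-46 + T)² (r(T) = ((4 + 2*(-5)*5) + T)² = ((4 - 50) + T)² = (-46 + T)²)
y = -136683 (y = 7 - (282 + 118*(-46 + (5 + 1)*2)²) = 7 - (282 + 118*(-46 + 6*2)²) = 7 - (282 + 118*(-46 + 12)²) = 7 - (282 + 118*(-34)²) = 7 - (282 + 118*1156) = 7 - (282 + 136408) = 7 - 1*136690 = 7 - 136690 = -136683)
(y - 3382958) - 654500 = (-136683 - 3382958) - 654500 = -3519641 - 654500 = -4174141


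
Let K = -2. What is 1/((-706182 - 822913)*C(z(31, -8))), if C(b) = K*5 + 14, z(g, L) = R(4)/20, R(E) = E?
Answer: -1/6116380 ≈ -1.6350e-7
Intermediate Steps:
z(g, L) = ⅕ (z(g, L) = 4/20 = 4*(1/20) = ⅕)
C(b) = 4 (C(b) = -2*5 + 14 = -10 + 14 = 4)
1/((-706182 - 822913)*C(z(31, -8))) = 1/(-706182 - 822913*4) = (¼)/(-1529095) = -1/1529095*¼ = -1/6116380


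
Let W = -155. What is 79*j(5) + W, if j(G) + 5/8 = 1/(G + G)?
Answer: -7859/40 ≈ -196.48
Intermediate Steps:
j(G) = -5/8 + 1/(2*G) (j(G) = -5/8 + 1/(G + G) = -5/8 + 1/(2*G))
79*j(5) + W = 79*((⅛)*(4 - 5*5)/5) - 155 = 79*((⅛)*(⅕)*(4 - 25)) - 155 = 79*((⅛)*(⅕)*(-21)) - 155 = 79*(-21/40) - 155 = -1659/40 - 155 = -7859/40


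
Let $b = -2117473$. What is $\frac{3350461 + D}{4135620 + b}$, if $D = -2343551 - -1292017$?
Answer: $\frac{2298927}{2018147} \approx 1.1391$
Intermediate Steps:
$D = -1051534$ ($D = -2343551 + 1292017 = -1051534$)
$\frac{3350461 + D}{4135620 + b} = \frac{3350461 - 1051534}{4135620 - 2117473} = \frac{2298927}{2018147}$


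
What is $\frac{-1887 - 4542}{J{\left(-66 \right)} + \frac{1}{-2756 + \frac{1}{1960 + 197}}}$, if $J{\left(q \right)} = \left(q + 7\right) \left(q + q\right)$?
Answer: $- \frac{12739472813}{15432417117} \approx -0.8255$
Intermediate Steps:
$J{\left(q \right)} = 2 q \left(7 + q\right)$ ($J{\left(q \right)} = \left(7 + q\right) 2 q = 2 q \left(7 + q\right)$)
$\frac{-1887 - 4542}{J{\left(-66 \right)} + \frac{1}{-2756 + \frac{1}{1960 + 197}}} = \frac{-1887 - 4542}{2 \left(-66\right) \left(7 - 66\right) + \frac{1}{-2756 + \frac{1}{1960 + 197}}} = - \frac{6429}{2 \left(-66\right) \left(-59\right) + \frac{1}{-2756 + \frac{1}{2157}}} = - \frac{6429}{7788 + \frac{1}{-2756 + \frac{1}{2157}}} = - \frac{6429}{7788 + \frac{1}{- \frac{5944691}{2157}}} = - \frac{6429}{7788 - \frac{2157}{5944691}} = - \frac{6429}{\frac{46297251351}{5944691}} = \left(-6429\right) \frac{5944691}{46297251351} = - \frac{12739472813}{15432417117}$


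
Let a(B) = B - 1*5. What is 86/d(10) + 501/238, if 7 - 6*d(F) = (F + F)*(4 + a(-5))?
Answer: 186435/30226 ≈ 6.1680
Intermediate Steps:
a(B) = -5 + B (a(B) = B - 5 = -5 + B)
d(F) = 7/6 + 2*F (d(F) = 7/6 - (F + F)*(4 + (-5 - 5))/6 = 7/6 - 2*F*(4 - 10)/6 = 7/6 - 2*F*(-6)/6 = 7/6 - (-2)*F = 7/6 + 2*F)
86/d(10) + 501/238 = 86/(7/6 + 2*10) + 501/238 = 86/(7/6 + 20) + 501*(1/238) = 86/(127/6) + 501/238 = 86*(6/127) + 501/238 = 516/127 + 501/238 = 186435/30226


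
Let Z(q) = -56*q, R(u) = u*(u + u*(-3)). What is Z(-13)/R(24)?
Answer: -91/144 ≈ -0.63194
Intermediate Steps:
R(u) = -2*u**2 (R(u) = u*(u - 3*u) = u*(-2*u) = -2*u**2)
Z(-13)/R(24) = (-56*(-13))/((-2*24**2)) = 728/((-2*576)) = 728/(-1152) = 728*(-1/1152) = -91/144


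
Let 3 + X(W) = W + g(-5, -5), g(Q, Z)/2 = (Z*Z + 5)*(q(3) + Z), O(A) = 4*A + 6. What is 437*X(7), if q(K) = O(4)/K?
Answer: 62928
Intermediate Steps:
O(A) = 6 + 4*A
q(K) = 22/K (q(K) = (6 + 4*4)/K = (6 + 16)/K = 22/K)
g(Q, Z) = 2*(5 + Z**2)*(22/3 + Z) (g(Q, Z) = 2*((Z*Z + 5)*(22/3 + Z)) = 2*((Z**2 + 5)*(22*(1/3) + Z)) = 2*((5 + Z**2)*(22/3 + Z)) = 2*(5 + Z**2)*(22/3 + Z))
X(W) = 137 + W (X(W) = -3 + (W + (220/3 + 2*(-5)**3 + 10*(-5) + (44/3)*(-5)**2)) = -3 + (W + (220/3 + 2*(-125) - 50 + (44/3)*25)) = -3 + (W + (220/3 - 250 - 50 + 1100/3)) = -3 + (W + 140) = -3 + (140 + W) = 137 + W)
437*X(7) = 437*(137 + 7) = 437*144 = 62928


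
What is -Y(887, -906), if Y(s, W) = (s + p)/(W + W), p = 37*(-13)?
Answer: 203/906 ≈ 0.22406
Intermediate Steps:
p = -481
Y(s, W) = (-481 + s)/(2*W) (Y(s, W) = (s - 481)/(W + W) = (-481 + s)/((2*W)) = (-481 + s)*(1/(2*W)) = (-481 + s)/(2*W))
-Y(887, -906) = -(-481 + 887)/(2*(-906)) = -(-1)*406/(2*906) = -1*(-203/906) = 203/906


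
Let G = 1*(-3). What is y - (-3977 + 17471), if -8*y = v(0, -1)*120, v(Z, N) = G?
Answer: -13449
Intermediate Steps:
G = -3
v(Z, N) = -3
y = 45 (y = -(-3)*120/8 = -1/8*(-360) = 45)
y - (-3977 + 17471) = 45 - (-3977 + 17471) = 45 - 1*13494 = 45 - 13494 = -13449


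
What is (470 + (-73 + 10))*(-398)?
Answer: -161986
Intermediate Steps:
(470 + (-73 + 10))*(-398) = (470 - 63)*(-398) = 407*(-398) = -161986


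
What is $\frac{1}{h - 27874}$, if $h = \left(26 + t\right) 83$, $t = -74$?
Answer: $- \frac{1}{31858} \approx -3.1389 \cdot 10^{-5}$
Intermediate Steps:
$h = -3984$ ($h = \left(26 - 74\right) 83 = \left(-48\right) 83 = -3984$)
$\frac{1}{h - 27874} = \frac{1}{-3984 - 27874} = \frac{1}{-31858} = - \frac{1}{31858}$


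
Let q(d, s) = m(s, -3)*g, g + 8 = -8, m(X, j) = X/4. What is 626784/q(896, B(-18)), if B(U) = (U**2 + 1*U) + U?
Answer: -6529/12 ≈ -544.08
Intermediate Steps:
m(X, j) = X/4 (m(X, j) = X*(1/4) = X/4)
g = -16 (g = -8 - 8 = -16)
B(U) = U**2 + 2*U (B(U) = (U**2 + U) + U = (U + U**2) + U = U**2 + 2*U)
q(d, s) = -4*s (q(d, s) = (s/4)*(-16) = -4*s)
626784/q(896, B(-18)) = 626784/((-(-72)*(2 - 18))) = 626784/((-(-72)*(-16))) = 626784/((-4*288)) = 626784/(-1152) = 626784*(-1/1152) = -6529/12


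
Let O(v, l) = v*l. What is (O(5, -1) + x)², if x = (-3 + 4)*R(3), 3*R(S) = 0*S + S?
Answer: 16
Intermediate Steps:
O(v, l) = l*v
R(S) = S/3 (R(S) = (0*S + S)/3 = (0 + S)/3 = S/3)
x = 1 (x = (-3 + 4)*((⅓)*3) = 1*1 = 1)
(O(5, -1) + x)² = (-1*5 + 1)² = (-5 + 1)² = (-4)² = 16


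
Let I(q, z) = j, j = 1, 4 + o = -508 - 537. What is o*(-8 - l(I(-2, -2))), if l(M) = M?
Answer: 9441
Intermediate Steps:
o = -1049 (o = -4 + (-508 - 537) = -4 - 1045 = -1049)
I(q, z) = 1
o*(-8 - l(I(-2, -2))) = -1049*(-8 - 1*1) = -1049*(-8 - 1) = -1049*(-9) = 9441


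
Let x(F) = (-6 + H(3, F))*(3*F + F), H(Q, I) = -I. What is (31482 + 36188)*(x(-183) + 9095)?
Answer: -8152137230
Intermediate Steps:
x(F) = 4*F*(-6 - F) (x(F) = (-6 - F)*(3*F + F) = (-6 - F)*(4*F) = 4*F*(-6 - F))
(31482 + 36188)*(x(-183) + 9095) = (31482 + 36188)*(-4*(-183)*(6 - 183) + 9095) = 67670*(-4*(-183)*(-177) + 9095) = 67670*(-129564 + 9095) = 67670*(-120469) = -8152137230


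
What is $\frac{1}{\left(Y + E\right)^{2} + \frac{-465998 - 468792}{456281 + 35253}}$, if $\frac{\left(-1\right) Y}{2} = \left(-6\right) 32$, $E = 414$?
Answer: $\frac{245767}{156504941273} \approx 1.5703 \cdot 10^{-6}$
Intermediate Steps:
$Y = 384$ ($Y = - 2 \left(\left(-6\right) 32\right) = \left(-2\right) \left(-192\right) = 384$)
$\frac{1}{\left(Y + E\right)^{2} + \frac{-465998 - 468792}{456281 + 35253}} = \frac{1}{\left(384 + 414\right)^{2} + \frac{-465998 - 468792}{456281 + 35253}} = \frac{1}{798^{2} - \frac{934790}{491534}} = \frac{1}{636804 - \frac{467395}{245767}} = \frac{1}{\frac{156504941273}{245767}} = \frac{245767}{156504941273}$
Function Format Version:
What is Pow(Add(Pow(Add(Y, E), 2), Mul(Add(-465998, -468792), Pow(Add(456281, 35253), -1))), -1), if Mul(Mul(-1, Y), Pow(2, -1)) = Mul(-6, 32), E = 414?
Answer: Rational(245767, 156504941273) ≈ 1.5703e-6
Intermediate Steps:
Y = 384 (Y = Mul(-2, Mul(-6, 32)) = Mul(-2, -192) = 384)
Pow(Add(Pow(Add(Y, E), 2), Mul(Add(-465998, -468792), Pow(Add(456281, 35253), -1))), -1) = Pow(Add(Pow(Add(384, 414), 2), Mul(Add(-465998, -468792), Pow(Add(456281, 35253), -1))), -1) = Pow(Add(Pow(798, 2), Mul(-934790, Pow(491534, -1))), -1) = Pow(Add(636804, Mul(-934790, Rational(1, 491534))), -1) = Pow(Add(636804, Rational(-467395, 245767)), -1) = Pow(Rational(156504941273, 245767), -1) = Rational(245767, 156504941273)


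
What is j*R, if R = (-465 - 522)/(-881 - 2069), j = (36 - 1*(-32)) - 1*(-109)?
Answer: 2961/50 ≈ 59.220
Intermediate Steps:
j = 177 (j = (36 + 32) + 109 = 68 + 109 = 177)
R = 987/2950 (R = -987/(-2950) = -987*(-1/2950) = 987/2950 ≈ 0.33458)
j*R = 177*(987/2950) = 2961/50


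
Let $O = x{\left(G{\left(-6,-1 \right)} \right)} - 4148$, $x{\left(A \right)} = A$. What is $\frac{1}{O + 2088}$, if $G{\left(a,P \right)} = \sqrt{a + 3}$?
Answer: $- \frac{2060}{4243603} - \frac{i \sqrt{3}}{4243603} \approx -0.00048544 - 4.0816 \cdot 10^{-7} i$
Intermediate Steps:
$G{\left(a,P \right)} = \sqrt{3 + a}$
$O = -4148 + i \sqrt{3}$ ($O = \sqrt{3 - 6} - 4148 = \sqrt{-3} - 4148 = i \sqrt{3} - 4148 = -4148 + i \sqrt{3} \approx -4148.0 + 1.732 i$)
$\frac{1}{O + 2088} = \frac{1}{\left(-4148 + i \sqrt{3}\right) + 2088} = \frac{1}{-2060 + i \sqrt{3}}$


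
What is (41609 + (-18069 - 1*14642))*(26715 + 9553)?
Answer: 322712664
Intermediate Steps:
(41609 + (-18069 - 1*14642))*(26715 + 9553) = (41609 + (-18069 - 14642))*36268 = (41609 - 32711)*36268 = 8898*36268 = 322712664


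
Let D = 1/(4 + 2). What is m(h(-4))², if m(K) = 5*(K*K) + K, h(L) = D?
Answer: 121/1296 ≈ 0.093364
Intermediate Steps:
D = ⅙ (D = 1/6 = ⅙ ≈ 0.16667)
h(L) = ⅙
m(K) = K + 5*K² (m(K) = 5*K² + K = K + 5*K²)
m(h(-4))² = ((1 + 5*(⅙))/6)² = ((1 + ⅚)/6)² = ((⅙)*(11/6))² = (11/36)² = 121/1296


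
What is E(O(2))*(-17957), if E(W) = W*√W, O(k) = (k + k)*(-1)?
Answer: 143656*I ≈ 1.4366e+5*I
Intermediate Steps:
O(k) = -2*k (O(k) = (2*k)*(-1) = -2*k)
E(W) = W^(3/2)
E(O(2))*(-17957) = (-2*2)^(3/2)*(-17957) = (-4)^(3/2)*(-17957) = -8*I*(-17957) = 143656*I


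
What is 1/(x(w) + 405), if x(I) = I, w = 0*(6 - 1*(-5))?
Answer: 1/405 ≈ 0.0024691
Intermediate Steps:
w = 0 (w = 0*(6 + 5) = 0*11 = 0)
1/(x(w) + 405) = 1/(0 + 405) = 1/405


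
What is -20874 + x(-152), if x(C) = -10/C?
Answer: -1586419/76 ≈ -20874.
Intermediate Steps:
-20874 + x(-152) = -20874 - 10/(-152) = -20874 - 10*(-1/152) = -20874 + 5/76 = -1586419/76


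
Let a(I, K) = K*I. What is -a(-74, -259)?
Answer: -19166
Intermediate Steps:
a(I, K) = I*K
-a(-74, -259) = -(-74)*(-259) = -1*19166 = -19166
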